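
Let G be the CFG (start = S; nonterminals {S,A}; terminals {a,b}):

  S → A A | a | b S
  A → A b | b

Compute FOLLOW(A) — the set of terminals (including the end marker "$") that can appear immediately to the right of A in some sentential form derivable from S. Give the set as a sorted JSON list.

FIRST iteration:
pass 1:
  A via A→b: +{b}
  S via S→A A: +{b}
  S via S→a: +{a}
  FIRST(S)={a,b}  FIRST(A)={b}
pass 2: done
  FIRST(S)={a,b}  FIRST(A)={b}

Compute FOLLOW by fixpoint:
seed FOLLOW(S) with $
[1]
  A→A b: FOLLOW(A) ⊇ FIRST(b) = {b}; new: +{b}
  S→A A: FOLLOW(A) ⊇ FOLLOW(S) ⊇ {$}; new: +{$}
  S: {$}  A: {$,b}
[2] (no change)
  S: {$}  A: {$,b}

FOLLOW(A) = ["$", "b"]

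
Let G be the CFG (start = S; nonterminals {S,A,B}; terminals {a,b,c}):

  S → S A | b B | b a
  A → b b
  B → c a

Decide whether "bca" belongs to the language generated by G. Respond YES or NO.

CNF form of G:
  S -> S A | T0 B | T0 T2
  A -> T0 T0
  B -> T1 T2
  T0 -> b
  T1 -> c
  T2 -> a

CYK fill:
  [0..0]={T0}  "b"  orig:{}
  [1..1]={T1}  "c"  orig:{}
  [2..2]={T2}  "a"  orig:{}
  [0..1]=∅  "bc"
  [1..2]={B}  "ca"
  [0..2]={S}  "bca"

S ∈ T[0,2] ⇒ YES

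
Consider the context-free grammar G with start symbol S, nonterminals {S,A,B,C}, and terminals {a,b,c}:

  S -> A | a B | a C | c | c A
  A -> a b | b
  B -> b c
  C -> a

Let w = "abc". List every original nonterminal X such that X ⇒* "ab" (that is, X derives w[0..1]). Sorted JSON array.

CNF form of G:
  S -> T0 B | T0 C | T0 T1 | T2 A | b | c
  A -> T0 T1 | b
  B -> T1 T2
  C -> a
  T0 -> a
  T1 -> b
  T2 -> c

CYK table (by increasing span) — only the sub-triangle for w[0..1]:
  cell(0,0) a: {C,T0}  orig:{C}
  cell(1,1) b: {A,S,T1}  orig:{A,S}
  cell(0,1) ab: {A,S}

Original NTs in T[0,1] deriving "ab": ["A", "S"]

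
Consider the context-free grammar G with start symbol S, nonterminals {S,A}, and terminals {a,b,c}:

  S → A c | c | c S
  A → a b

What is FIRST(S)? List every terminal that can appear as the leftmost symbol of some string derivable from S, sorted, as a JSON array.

FIRST sets, iterate to fixpoint:
[1]
  A via A→a b: +{a}
  S via S→A c: +{a}
  S via S→c: +{c}
  S: {a,c}  A: {a}
[2] (stable)
  S: {a,c}  A: {a}

FIRST(S) = ["a", "c"]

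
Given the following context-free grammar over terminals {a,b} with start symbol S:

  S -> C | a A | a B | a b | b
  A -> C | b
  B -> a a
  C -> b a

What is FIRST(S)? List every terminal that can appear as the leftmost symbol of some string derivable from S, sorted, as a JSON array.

FIRST sets, iterate to fixpoint:
[1]
  A via A→b: +{b}
  B via B→a a: +{a}
  C via C→b a: +{b}
  S via S→C: +{b}
  S via S→a A: +{a}
  FIRST[S]={a,b}  FIRST[A]={b}  FIRST[B]={a}  FIRST[C]={b}
[2] (stable)
  FIRST[S]={a,b}  FIRST[A]={b}  FIRST[B]={a}  FIRST[C]={b}

FIRST(S) = ["a", "b"]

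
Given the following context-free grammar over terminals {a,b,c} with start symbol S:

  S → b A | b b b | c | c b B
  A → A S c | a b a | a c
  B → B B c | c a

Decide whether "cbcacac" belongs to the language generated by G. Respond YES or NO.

Convert to CNF:
  S -> T0 X7 | T2 A | T2 X6 | c
  A -> A X3 | T1 T0 | T1 X4
  B -> B X5 | T0 T1
  T0 -> c
  T1 -> a
  T2 -> b
  X3 -> S T0
  X4 -> T2 T1
  X5 -> B T0
  X6 -> T2 T2
  X7 -> T2 B

CYK fill:
  [0..0]={S,T0}  "c"  orig:{S}
  [1..1]={T2}  "b"  orig:{}
  [2..2]={S,T0}  "c"  orig:{S}
  [3..3]={T1}  "a"  orig:{}
  [4..4]={S,T0}  "c"  orig:{S}
  [5..5]={T1}  "a"  orig:{}
  [6..6]={S,T0}  "c"  orig:{S}
  [0..1]=∅  "cb"
  [1..2]=∅  "bc"
  [2..3]={B}  "ca"
  [3..4]={A}  "ac"
  [4..5]={B}  "ca"
  [5..6]={A}  "ac"
  [0..2]=∅  "cbc"
  [1..3]={X7}  "bca"  orig:{}
  [2..4]={X5}  "cac"  orig:{}
  [3..5]=∅  "aca"
  [4..6]={X5}  "cac"  orig:{}
  [0..3]={S}  "cbca"
  [1..4]=∅  "bcac"
  [2..5]=∅  "caca"
  [3..6]=∅  "acac"
  [0..4]={X3}  "cbcac"  orig:{}
  [1..5]=∅  "bcaca"
  [2..6]={B}  "cacac"
  [0..5]=∅  "cbcaca"
  [1..6]={X7}  "bcacac"  orig:{}
  [0..6]={S}  "cbcacac"

S ∈ T[0,6] ⇒ YES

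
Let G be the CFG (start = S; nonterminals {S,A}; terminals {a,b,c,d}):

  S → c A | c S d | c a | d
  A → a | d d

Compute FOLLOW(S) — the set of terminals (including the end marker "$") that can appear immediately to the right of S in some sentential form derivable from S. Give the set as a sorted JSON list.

FIRST sets, iterate to fixpoint:
pass 1:
  A via A→a: +{a}
  A via A→d d: +{d}
  S via S→c A: +{c}
  S via S→d: +{d}
  FIRST(S)={c,d}  FIRST(A)={a,d}
pass 2: (no change)
  FIRST(S)={c,d}  FIRST(A)={a,d}

Compute FOLLOW by fixpoint:
FOLLOW(S) := {$}
iter 1:
  S→c A: FOLLOW(A) ⊇ FOLLOW(S) ⊇ {$}; new: +{$}
  S→c S d: FOLLOW(S) ⊇ FIRST(d) = {d}; new: +{d}
  S: {$,d}  A: {$}
iter 2:
  S→c A: FOLLOW(A) ⊇ FOLLOW(S) ⊇ {$,d}; new: +{d}
  S: {$,d}  A: {$,d}
iter 3: — fixpoint
  S: {$,d}  A: {$,d}

FOLLOW(S) = ["$", "d"]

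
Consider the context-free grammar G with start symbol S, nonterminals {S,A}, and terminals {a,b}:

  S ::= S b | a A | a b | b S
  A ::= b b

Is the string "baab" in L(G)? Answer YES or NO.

CNF form of G:
  S -> S T0 | T0 S | T1 A | T1 T0
  A -> T0 T0
  T0 -> b
  T1 -> a

CYK fill:
  T[0,0] 'b' = {T0}  orig:{}
  T[1,1] 'a' = {T1}  orig:{}
  T[2,2] 'a' = {T1}  orig:{}
  T[3,3] 'b' = {T0}  orig:{}
  T[0,1] 'ba' = ∅
  T[1,2] 'aa' = ∅
  T[2,3] 'ab' = {S}
  T[0,2] 'baa' = ∅
  T[1,3] 'aab' = ∅
  T[0,3] 'baab' = ∅

S ∉ T[0,3] ⇒ NO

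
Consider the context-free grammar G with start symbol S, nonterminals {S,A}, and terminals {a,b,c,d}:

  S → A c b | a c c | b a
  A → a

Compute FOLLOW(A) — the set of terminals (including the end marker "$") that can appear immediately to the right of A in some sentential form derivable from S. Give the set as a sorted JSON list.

FIRST iteration:
pass 1:
  A via A→a: +{a}
  S via S→A c b: +{a}
  S via S→b a: +{b}
  FIRST[S]={a,b}  FIRST[A]={a}
pass 2: (stable)
  FIRST[S]={a,b}  FIRST[A]={a}

FOLLOW sets:
FOLLOW(S) := {$}
pass 1:
  S→A c b: FOLLOW(A) ⊇ FIRST(c) = {c}; new: +{c}
  FOLLOW[S]={$}  FOLLOW[A]={c}
pass 2: — fixpoint
  FOLLOW[S]={$}  FOLLOW[A]={c}

FOLLOW(A) = ["c"]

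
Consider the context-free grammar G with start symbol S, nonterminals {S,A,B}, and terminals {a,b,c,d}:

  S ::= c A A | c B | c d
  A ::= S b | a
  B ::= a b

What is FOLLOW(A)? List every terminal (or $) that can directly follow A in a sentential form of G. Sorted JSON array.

FIRST iteration:
round 1:
  A via A→a: +{a}
  B via B→a b: +{a}
  S via S→c A A: +{c}
  S: {c}  A: {a}  B: {a}
round 2:
  A via A→S b: +{c}
  S: {c}  A: {a,c}  B: {a}
round 3: done
  S: {c}  A: {a,c}  B: {a}

FOLLOW iteration:
seed FOLLOW(S) with $
pass 1:
  A→S b: FOLLOW(S) ⊇ FIRST(b) = {b}; new: +{b}
  S→c A A: FOLLOW(A) ⊇ FIRST(A) = {a,c}; new: +{a,c}
  S→c A A: FOLLOW(A) ⊇ FOLLOW(S) ⊇ {$,b}; new: +{$,b}
  S→c B: FOLLOW(B) ⊇ FOLLOW(S) ⊇ {$,b}; new: +{$,b}
  FOLLOW(S)={$,b}  FOLLOW(A)={$,a,b,c}  FOLLOW(B)={$,b}
pass 2: (stable)
  FOLLOW(S)={$,b}  FOLLOW(A)={$,a,b,c}  FOLLOW(B)={$,b}

FOLLOW(A) = ["$", "a", "b", "c"]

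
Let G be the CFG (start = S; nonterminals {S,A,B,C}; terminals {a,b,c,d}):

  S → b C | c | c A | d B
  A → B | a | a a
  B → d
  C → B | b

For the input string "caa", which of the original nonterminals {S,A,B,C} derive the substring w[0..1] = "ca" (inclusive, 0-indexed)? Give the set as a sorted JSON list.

Convert to CNF:
  S -> T1 C | T2 A | T3 B | c
  A -> T0 T0 | a | d
  B -> d
  C -> b | d
  T0 -> a
  T1 -> b
  T2 -> c
  T3 -> d

Fill CYK table bottom-up — only the sub-triangle for w[0..1]:
  cell(0,0) c: {S,T2}  orig:{S}
  cell(1,1) a: {A,T0}  orig:{A}
  cell(0,1) ca: {S}

Original NTs in T[0,1] deriving "ca": ["S"]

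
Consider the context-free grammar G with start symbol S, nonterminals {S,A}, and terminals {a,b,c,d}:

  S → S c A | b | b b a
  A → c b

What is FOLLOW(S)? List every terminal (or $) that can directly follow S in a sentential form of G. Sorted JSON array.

FIRST sets, iterate to fixpoint:
[1]
  A via A→c b: +{c}
  S via S→b: +{b}
  FIRST(S)={b}  FIRST(A)={c}
[2] — fixpoint
  FIRST(S)={b}  FIRST(A)={c}

Compute FOLLOW by fixpoint:
seed FOLLOW(S) with $
[1]
  S→S c A: FOLLOW(S) ⊇ FIRST(c) = {c}; new: +{c}
  S→S c A: FOLLOW(A) ⊇ FOLLOW(S) ⊇ {$,c}; new: +{$,c}
  S: {$,c}  A: {$,c}
[2] done
  S: {$,c}  A: {$,c}

FOLLOW(S) = ["$", "c"]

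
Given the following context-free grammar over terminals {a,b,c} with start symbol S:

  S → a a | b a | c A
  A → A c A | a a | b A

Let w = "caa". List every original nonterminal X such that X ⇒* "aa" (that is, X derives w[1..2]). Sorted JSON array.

Convert to CNF:
  S -> T0 A | T1 T1 | T2 T1
  A -> A X3 | T1 T1 | T2 A
  T0 -> c
  T1 -> a
  T2 -> b
  X3 -> T0 A

CYK fill (cells [i..j] with 1 ≤ i ≤ j ≤ 2 only):
  [1..1]={T1}  "a"  orig:{}
  [2..2]={T1}  "a"  orig:{}
  [1..2]={A,S}  "aa"

Original NTs in T[1,2] deriving "aa": ["A", "S"]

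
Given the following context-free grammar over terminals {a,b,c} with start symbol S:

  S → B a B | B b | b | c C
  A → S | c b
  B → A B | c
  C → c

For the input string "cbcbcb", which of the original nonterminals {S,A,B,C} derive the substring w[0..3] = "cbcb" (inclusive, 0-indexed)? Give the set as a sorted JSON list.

CNF form of G:
  S -> B T1 | B X4 | T2 C | b
  A -> B T1 | B X3 | T2 C | T2 T1 | b
  B -> A B | c
  C -> c
  T0 -> a
  T1 -> b
  T2 -> c
  X3 -> T0 B
  X4 -> T0 B

Fill CYK table bottom-up (cells [i..j] with 0 ≤ i ≤ j ≤ 3 only):
  [0..0]={B,C,T2}  "c"  orig:{B,C}
  [1..1]={A,S,T1}  "b"  orig:{A,S}
  [2..2]={B,C,T2}  "c"  orig:{B,C}
  [3..3]={A,S,T1}  "b"  orig:{A,S}
  [0..1]={A,S}  "cb"
  [1..2]={B}  "bc"
  [2..3]={A,S}  "cb"
  [0..2]={B}  "cbc"
  [1..3]={A,S}  "bcb"
  [0..3]={A,S}  "cbcb"

Original NTs in T[0,3] deriving "cbcb": ["A", "S"]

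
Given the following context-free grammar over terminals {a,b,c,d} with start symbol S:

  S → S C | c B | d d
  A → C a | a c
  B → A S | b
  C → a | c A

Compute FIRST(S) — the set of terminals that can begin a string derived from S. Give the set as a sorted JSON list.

FIRST iteration:
iter 1:
  A via A→a c: +{a}
  B via B→A S: +{a}
  B via B→b: +{b}
  C via C→a: +{a}
  C via C→c A: +{c}
  S via S→c B: +{c}
  S via S→d d: +{d}
  S: {c,d}  A: {a}  B: {a,b}  C: {a,c}
iter 2:
  A via A→C a: +{c}
  B via B→A S: +{c}
  S: {c,d}  A: {a,c}  B: {a,b,c}  C: {a,c}
iter 3: (stable)
  S: {c,d}  A: {a,c}  B: {a,b,c}  C: {a,c}

FIRST(S) = ["c", "d"]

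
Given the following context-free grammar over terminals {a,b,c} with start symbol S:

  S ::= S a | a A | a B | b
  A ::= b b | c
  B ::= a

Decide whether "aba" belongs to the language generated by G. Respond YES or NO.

CNF form of G:
  S -> S T1 | T1 A | T1 B | b
  A -> T0 T0 | c
  B -> a
  T0 -> b
  T1 -> a

Fill CYK table bottom-up:
  cell(0,0) a: {B,T1}  orig:{B}
  cell(1,1) b: {S,T0}  orig:{S}
  cell(2,2) a: {B,T1}  orig:{B}
  cell(0,1) ab: ∅
  cell(1,2) ba: {S}
  cell(0,2) aba: ∅

S ∉ T[0,2] ⇒ NO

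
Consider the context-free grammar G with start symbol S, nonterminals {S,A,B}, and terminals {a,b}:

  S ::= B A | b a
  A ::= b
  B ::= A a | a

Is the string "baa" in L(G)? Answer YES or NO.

CNF form of G:
  S -> B A | T1 T0
  A -> b
  B -> A T0 | a
  T0 -> a
  T1 -> b

CYK fill:
  T[0,0] 'b' = {A,T1}  orig:{A}
  T[1,1] 'a' = {B,T0}  orig:{B}
  T[2,2] 'a' = {B,T0}  orig:{B}
  T[0,1] 'ba' = {B,S}
  T[1,2] 'aa' = ∅
  T[0,2] 'baa' = ∅

S ∉ T[0,2] ⇒ NO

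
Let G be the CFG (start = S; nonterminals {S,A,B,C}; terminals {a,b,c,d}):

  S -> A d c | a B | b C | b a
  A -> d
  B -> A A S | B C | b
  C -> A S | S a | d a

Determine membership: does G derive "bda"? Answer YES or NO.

CNF form of G:
  S -> A X5 | T0 B | T3 C | T3 T0
  A -> d
  B -> A X4 | B C | b
  C -> A S | S T0 | T1 T0
  T0 -> a
  T1 -> d
  T2 -> c
  T3 -> b
  X4 -> A S
  X5 -> T1 T2

CYK table (by increasing span):
  cell(0,0) b: {B,T3}  orig:{B}
  cell(1,1) d: {A,T1}  orig:{A}
  cell(2,2) a: {T0}  orig:{}
  cell(0,1) bd: ∅
  cell(1,2) da: {C}
  cell(0,2) bda: {B,S}

S ∈ T[0,2] ⇒ YES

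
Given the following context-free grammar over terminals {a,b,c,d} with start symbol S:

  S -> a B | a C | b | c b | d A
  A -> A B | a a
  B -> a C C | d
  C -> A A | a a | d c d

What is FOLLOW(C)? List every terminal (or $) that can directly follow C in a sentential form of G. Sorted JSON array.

FIRST sets, iterate to fixpoint:
pass 1:
  A via A→a a: +{a}
  B via B→a C C: +{a}
  B via B→d: +{d}
  C via C→A A: +{a}
  C via C→d c d: +{d}
  S via S→a B: +{a}
  S via S→b: +{b}
  S via S→c b: +{c}
  S via S→d A: +{d}
  FIRST(S)={a,b,c,d}  FIRST(A)={a}  FIRST(B)={a,d}  FIRST(C)={a,d}
pass 2: done
  FIRST(S)={a,b,c,d}  FIRST(A)={a}  FIRST(B)={a,d}  FIRST(C)={a,d}

FOLLOW sets:
initialize: $ ∈ FOLLOW(S)
[1]
  A→A B: FOLLOW(A) ⊇ FIRST(B) = {a,d}; new: +{a,d}
  A→A B: FOLLOW(B) ⊇ FOLLOW(A) ⊇ {a,d}; new: +{a,d}
  B→a C C: FOLLOW(C) ⊇ FIRST(C) = {a,d}; new: +{a,d}
  S→a B: FOLLOW(B) ⊇ FOLLOW(S) ⊇ {$}; new: +{$}
  S→a C: FOLLOW(C) ⊇ FOLLOW(S) ⊇ {$}; new: +{$}
  S→d A: FOLLOW(A) ⊇ FOLLOW(S) ⊇ {$}; new: +{$}
  FOLLOW(S)={$}  FOLLOW(A)={$,a,d}  FOLLOW(B)={$,a,d}  FOLLOW(C)={$,a,d}
[2] (stable)
  FOLLOW(S)={$}  FOLLOW(A)={$,a,d}  FOLLOW(B)={$,a,d}  FOLLOW(C)={$,a,d}

FOLLOW(C) = ["$", "a", "d"]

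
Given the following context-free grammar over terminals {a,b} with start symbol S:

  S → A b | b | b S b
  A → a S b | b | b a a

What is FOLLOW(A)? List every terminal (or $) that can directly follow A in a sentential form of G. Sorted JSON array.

FIRST sets, iterate to fixpoint:
iter 1:
  A via A→a S b: +{a}
  A via A→b: +{b}
  S via S→A b: +{a,b}
  S: {a,b}  A: {a,b}
iter 2: (no change)
  S: {a,b}  A: {a,b}

FOLLOW sets:
initialize: $ ∈ FOLLOW(S)
round 1:
  A→a S b: FOLLOW(S) ⊇ FIRST(b) = {b}; new: +{b}
  S→A b: FOLLOW(A) ⊇ FIRST(b) = {b}; new: +{b}
  FOLLOW[S]={$,b}  FOLLOW[A]={b}
round 2: — fixpoint
  FOLLOW[S]={$,b}  FOLLOW[A]={b}

FOLLOW(A) = ["b"]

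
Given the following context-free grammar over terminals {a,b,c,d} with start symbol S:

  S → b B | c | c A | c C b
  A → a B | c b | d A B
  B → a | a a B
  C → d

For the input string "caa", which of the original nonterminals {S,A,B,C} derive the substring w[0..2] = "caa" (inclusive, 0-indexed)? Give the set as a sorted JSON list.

CNF form of G:
  S -> T1 A | T1 X6 | T2 B | c
  A -> T0 B | T1 T2 | T3 X4
  B -> T0 X5 | a
  C -> d
  T0 -> a
  T1 -> c
  T2 -> b
  T3 -> d
  X4 -> A B
  X5 -> T0 B
  X6 -> C T2

Fill CYK table bottom-up — only the sub-triangle for w[0..2]:
  cell(0,0) c: {S,T1}  orig:{S}
  cell(1,1) a: {B,T0}  orig:{B}
  cell(2,2) a: {B,T0}  orig:{B}
  cell(0,1) ca: ∅
  cell(1,2) aa: {A,X5}  orig:{A}
  cell(0,2) caa: {S}

Original NTs in T[0,2] deriving "caa": ["S"]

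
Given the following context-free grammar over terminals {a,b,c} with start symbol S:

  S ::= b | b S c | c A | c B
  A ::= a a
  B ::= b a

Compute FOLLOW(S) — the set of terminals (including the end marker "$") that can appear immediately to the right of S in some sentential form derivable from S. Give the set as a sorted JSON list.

FIRST iteration:
iter 1:
  A via A→a a: +{a}
  B via B→b a: +{b}
  S via S→b: +{b}
  S via S→c A: +{c}
  FIRST(S)={b,c}  FIRST(A)={a}  FIRST(B)={b}
iter 2: — fixpoint
  FIRST(S)={b,c}  FIRST(A)={a}  FIRST(B)={b}

FOLLOW sets:
initialize: $ ∈ FOLLOW(S)
iter 1:
  S→b S c: FOLLOW(S) ⊇ FIRST(c) = {c}; new: +{c}
  S→c A: FOLLOW(A) ⊇ FOLLOW(S) ⊇ {$,c}; new: +{$,c}
  S→c B: FOLLOW(B) ⊇ FOLLOW(S) ⊇ {$,c}; new: +{$,c}
  FOLLOW(S)={$,c}  FOLLOW(A)={$,c}  FOLLOW(B)={$,c}
iter 2: done
  FOLLOW(S)={$,c}  FOLLOW(A)={$,c}  FOLLOW(B)={$,c}

FOLLOW(S) = ["$", "c"]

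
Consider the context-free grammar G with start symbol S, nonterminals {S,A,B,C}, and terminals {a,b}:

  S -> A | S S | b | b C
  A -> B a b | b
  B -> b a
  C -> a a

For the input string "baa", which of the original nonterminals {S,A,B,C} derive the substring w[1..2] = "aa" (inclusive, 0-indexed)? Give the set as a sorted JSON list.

CNF form of G:
  S -> B X3 | S S | T1 C | b
  A -> B X2 | b
  B -> T1 T0
  C -> T0 T0
  T0 -> a
  T1 -> b
  X2 -> T0 T1
  X3 -> T0 T1

CYK fill (cells [i..j] with 1 ≤ i ≤ j ≤ 2 only):
  T[1,1] 'a' = {T0}  orig:{}
  T[2,2] 'a' = {T0}  orig:{}
  T[1,2] 'aa' = {C}

Original NTs in T[1,2] deriving "aa": ["C"]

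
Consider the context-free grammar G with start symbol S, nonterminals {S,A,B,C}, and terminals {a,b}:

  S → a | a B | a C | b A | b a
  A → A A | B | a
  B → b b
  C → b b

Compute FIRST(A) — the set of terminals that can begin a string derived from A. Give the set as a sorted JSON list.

FIRST iteration:
pass 1:
  A via A→a: +{a}
  B via B→b b: +{b}
  C via C→b b: +{b}
  S via S→a: +{a}
  S via S→b A: +{b}
  FIRST(S)={a,b}  FIRST(A)={a}  FIRST(B)={b}  FIRST(C)={b}
pass 2:
  A via A→B: +{b}
  FIRST(S)={a,b}  FIRST(A)={a,b}  FIRST(B)={b}  FIRST(C)={b}
pass 3: (no change)
  FIRST(S)={a,b}  FIRST(A)={a,b}  FIRST(B)={b}  FIRST(C)={b}

FIRST(A) = ["a", "b"]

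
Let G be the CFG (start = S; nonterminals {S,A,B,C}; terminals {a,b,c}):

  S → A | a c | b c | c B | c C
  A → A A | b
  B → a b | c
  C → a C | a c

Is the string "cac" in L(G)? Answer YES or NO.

CNF form of G:
  S -> A A | T0 T2 | T1 T2 | T2 B | T2 C | b
  A -> A A | b
  B -> T0 T1 | c
  C -> T0 C | T0 T2
  T0 -> a
  T1 -> b
  T2 -> c

CYK fill:
  cell(0,0) c: {B,T2}  orig:{B}
  cell(1,1) a: {T0}  orig:{}
  cell(2,2) c: {B,T2}  orig:{B}
  cell(0,1) ca: ∅
  cell(1,2) ac: {C,S}
  cell(0,2) cac: {S}

S ∈ T[0,2] ⇒ YES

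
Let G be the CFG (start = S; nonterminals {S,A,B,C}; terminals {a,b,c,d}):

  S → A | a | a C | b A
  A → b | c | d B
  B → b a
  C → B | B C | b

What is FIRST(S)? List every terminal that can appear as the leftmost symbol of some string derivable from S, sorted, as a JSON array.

FIRST iteration:
pass 1:
  A via A→b: +{b}
  A via A→c: +{c}
  A via A→d B: +{d}
  B via B→b a: +{b}
  C via C→B: +{b}
  S via S→A: +{b,c,d}
  S via S→a: +{a}
  S: {a,b,c,d}  A: {b,c,d}  B: {b}  C: {b}
pass 2: (stable)
  S: {a,b,c,d}  A: {b,c,d}  B: {b}  C: {b}

FIRST(S) = ["a", "b", "c", "d"]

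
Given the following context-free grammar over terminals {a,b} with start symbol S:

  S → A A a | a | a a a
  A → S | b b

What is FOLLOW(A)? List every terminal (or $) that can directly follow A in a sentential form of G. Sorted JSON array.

FIRST sets, iterate to fixpoint:
iter 1:
  A via A→b b: +{b}
  S via S→A A a: +{b}
  S via S→a: +{a}
  S: {a,b}  A: {b}
iter 2:
  A via A→S: +{a}
  S: {a,b}  A: {a,b}
iter 3: done
  S: {a,b}  A: {a,b}

Compute FOLLOW by fixpoint:
FOLLOW(S) := {$}
pass 1:
  S→A A a: FOLLOW(A) ⊇ FIRST(A) = {a,b}; new: +{a,b}
  FOLLOW(S)={$}  FOLLOW(A)={a,b}
pass 2:
  A→S: FOLLOW(S) ⊇ FOLLOW(A) ⊇ {a,b}; new: +{a,b}
  FOLLOW(S)={$,a,b}  FOLLOW(A)={a,b}
pass 3: — fixpoint
  FOLLOW(S)={$,a,b}  FOLLOW(A)={a,b}

FOLLOW(A) = ["a", "b"]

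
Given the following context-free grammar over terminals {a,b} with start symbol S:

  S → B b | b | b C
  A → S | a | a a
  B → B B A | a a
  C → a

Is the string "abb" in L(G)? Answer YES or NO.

Convert to CNF:
  S -> B T0 | T0 C | b
  A -> B T0 | T0 C | T1 T1 | a | b
  B -> B X2 | T1 T1
  C -> a
  T0 -> b
  T1 -> a
  X2 -> B A

CYK table (by increasing span):
  [0..0]={A,C,T1}  "a"  orig:{A,C}
  [1..1]={A,S,T0}  "b"  orig:{A,S}
  [2..2]={A,S,T0}  "b"  orig:{A,S}
  [0..1]=∅  "ab"
  [1..2]=∅  "bb"
  [0..2]=∅  "abb"

S ∉ T[0,2] ⇒ NO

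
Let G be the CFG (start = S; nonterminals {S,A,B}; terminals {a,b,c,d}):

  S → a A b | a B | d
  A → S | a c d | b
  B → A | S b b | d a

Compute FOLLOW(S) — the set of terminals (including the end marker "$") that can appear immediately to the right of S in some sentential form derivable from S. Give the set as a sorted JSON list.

Compute FIRST by fixpoint:
pass 1:
  A via A→a c d: +{a}
  A via A→b: +{b}
  B via B→A: +{a,b}
  B via B→d a: +{d}
  S via S→a A b: +{a}
  S via S→d: +{d}
  FIRST[S]={a,d}  FIRST[A]={a,b}  FIRST[B]={a,b,d}
pass 2:
  A via A→S: +{d}
  FIRST[S]={a,d}  FIRST[A]={a,b,d}  FIRST[B]={a,b,d}
pass 3: (no change)
  FIRST[S]={a,d}  FIRST[A]={a,b,d}  FIRST[B]={a,b,d}

Compute FOLLOW by fixpoint:
seed FOLLOW(S) with $
round 1:
  B→S b b: FOLLOW(S) ⊇ FIRST(b) = {b}; new: +{b}
  S→a A b: FOLLOW(A) ⊇ FIRST(b) = {b}; new: +{b}
  S→a B: FOLLOW(B) ⊇ FOLLOW(S) ⊇ {$,b}; new: +{$,b}
  FOLLOW[S]={$,b}  FOLLOW[A]={b}  FOLLOW[B]={$,b}
round 2:
  B→A: FOLLOW(A) ⊇ FOLLOW(B) ⊇ {$,b}; new: +{$}
  FOLLOW[S]={$,b}  FOLLOW[A]={$,b}  FOLLOW[B]={$,b}
round 3: (no change)
  FOLLOW[S]={$,b}  FOLLOW[A]={$,b}  FOLLOW[B]={$,b}

FOLLOW(S) = ["$", "b"]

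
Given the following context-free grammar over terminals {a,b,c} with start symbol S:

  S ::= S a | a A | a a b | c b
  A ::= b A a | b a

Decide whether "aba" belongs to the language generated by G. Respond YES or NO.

Convert to CNF:
  S -> S T1 | T1 A | T1 X4 | T2 T0
  A -> T0 T1 | T0 X3
  T0 -> b
  T1 -> a
  T2 -> c
  X3 -> A T1
  X4 -> T1 T0

Fill CYK table bottom-up:
  [0..0]={T1}  "a"  orig:{}
  [1..1]={T0}  "b"  orig:{}
  [2..2]={T1}  "a"  orig:{}
  [0..1]={X4}  "ab"  orig:{}
  [1..2]={A}  "ba"
  [0..2]={S}  "aba"

S ∈ T[0,2] ⇒ YES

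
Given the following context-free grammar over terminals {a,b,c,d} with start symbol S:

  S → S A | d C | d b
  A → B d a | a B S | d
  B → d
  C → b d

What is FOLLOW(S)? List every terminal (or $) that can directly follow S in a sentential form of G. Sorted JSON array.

FIRST iteration:
pass 1:
  A via A→a B S: +{a}
  A via A→d: +{d}
  B via B→d: +{d}
  C via C→b d: +{b}
  S via S→d C: +{d}
  FIRST[S]={d}  FIRST[A]={a,d}  FIRST[B]={d}  FIRST[C]={b}
pass 2: done
  FIRST[S]={d}  FIRST[A]={a,d}  FIRST[B]={d}  FIRST[C]={b}

Compute FOLLOW by fixpoint:
initialize: $ ∈ FOLLOW(S)
[1]
  A→B d a: FOLLOW(B) ⊇ FIRST(d) = {d}; new: +{d}
  S→S A: FOLLOW(S) ⊇ FIRST(A) = {a,d}; new: +{a,d}
  S→S A: FOLLOW(A) ⊇ FOLLOW(S) ⊇ {$,a,d}; new: +{$,a,d}
  S→d C: FOLLOW(C) ⊇ FOLLOW(S) ⊇ {$,a,d}; new: +{$,a,d}
  FOLLOW(S)={$,a,d}  FOLLOW(A)={$,a,d}  FOLLOW(B)={d}  FOLLOW(C)={$,a,d}
[2] (stable)
  FOLLOW(S)={$,a,d}  FOLLOW(A)={$,a,d}  FOLLOW(B)={d}  FOLLOW(C)={$,a,d}

FOLLOW(S) = ["$", "a", "d"]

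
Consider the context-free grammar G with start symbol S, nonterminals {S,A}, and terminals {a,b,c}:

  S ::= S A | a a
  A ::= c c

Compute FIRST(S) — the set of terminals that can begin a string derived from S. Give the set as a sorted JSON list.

Compute FIRST by fixpoint:
round 1:
  A via A→c c: +{c}
  S via S→a a: +{a}
  FIRST(S)={a}  FIRST(A)={c}
round 2: — fixpoint
  FIRST(S)={a}  FIRST(A)={c}

FIRST(S) = ["a"]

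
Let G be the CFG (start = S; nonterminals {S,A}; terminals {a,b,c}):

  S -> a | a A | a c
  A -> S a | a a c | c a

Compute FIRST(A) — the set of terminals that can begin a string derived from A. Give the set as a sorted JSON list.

FIRST sets, iterate to fixpoint:
pass 1:
  A via A→a a c: +{a}
  A via A→c a: +{c}
  S via S→a: +{a}
  FIRST[S]={a}  FIRST[A]={a,c}
pass 2: — fixpoint
  FIRST[S]={a}  FIRST[A]={a,c}

FIRST(A) = ["a", "c"]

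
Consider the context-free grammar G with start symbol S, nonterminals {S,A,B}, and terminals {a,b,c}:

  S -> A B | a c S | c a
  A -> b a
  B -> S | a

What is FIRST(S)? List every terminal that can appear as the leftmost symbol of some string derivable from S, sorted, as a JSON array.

FIRST iteration:
iter 1:
  A via A→b a: +{b}
  B via B→a: +{a}
  S via S→A B: +{b}
  S via S→a c S: +{a}
  S via S→c a: +{c}
  S: {a,b,c}  A: {b}  B: {a}
iter 2:
  B via B→S: +{b,c}
  S: {a,b,c}  A: {b}  B: {a,b,c}
iter 3: — fixpoint
  S: {a,b,c}  A: {b}  B: {a,b,c}

FIRST(S) = ["a", "b", "c"]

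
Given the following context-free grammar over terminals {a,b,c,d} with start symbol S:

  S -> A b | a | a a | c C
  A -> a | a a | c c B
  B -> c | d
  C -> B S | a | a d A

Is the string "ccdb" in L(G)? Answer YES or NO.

Convert to CNF:
  S -> A T3 | T0 T0 | T1 C | a
  A -> T0 T0 | T1 X4 | a
  B -> c | d
  C -> B S | T0 X5 | a
  T0 -> a
  T1 -> c
  T2 -> d
  T3 -> b
  X4 -> T1 B
  X5 -> T2 A

CYK table (by increasing span):
  T[0,0] 'c' = {B,T1}  orig:{B}
  T[1,1] 'c' = {B,T1}  orig:{B}
  T[2,2] 'd' = {B,T2}  orig:{B}
  T[3,3] 'b' = {T3}  orig:{}
  T[0,1] 'cc' = {X4}  orig:{}
  T[1,2] 'cd' = {X4}  orig:{}
  T[2,3] 'db' = ∅
  T[0,2] 'ccd' = {A}
  T[1,3] 'cdb' = ∅
  T[0,3] 'ccdb' = {S}

S ∈ T[0,3] ⇒ YES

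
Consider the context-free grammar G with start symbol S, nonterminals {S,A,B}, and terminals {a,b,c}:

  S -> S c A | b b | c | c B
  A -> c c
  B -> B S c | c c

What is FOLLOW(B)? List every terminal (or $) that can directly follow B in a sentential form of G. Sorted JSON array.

FIRST sets, iterate to fixpoint:
iter 1:
  A via A→c c: +{c}
  B via B→c c: +{c}
  S via S→b b: +{b}
  S via S→c: +{c}
  FIRST(S)={b,c}  FIRST(A)={c}  FIRST(B)={c}
iter 2: — fixpoint
  FIRST(S)={b,c}  FIRST(A)={c}  FIRST(B)={c}

FOLLOW iteration:
FOLLOW(S) := {$}
pass 1:
  B→B S c: FOLLOW(B) ⊇ FIRST(S) = {b,c}; new: +{b,c}
  B→B S c: FOLLOW(S) ⊇ FIRST(c) = {c}; new: +{c}
  S→S c A: FOLLOW(A) ⊇ FOLLOW(S) ⊇ {$,c}; new: +{$,c}
  S→c B: FOLLOW(B) ⊇ FOLLOW(S) ⊇ {$,c}; new: +{$}
  FOLLOW(S)={$,c}  FOLLOW(A)={$,c}  FOLLOW(B)={$,b,c}
pass 2: — fixpoint
  FOLLOW(S)={$,c}  FOLLOW(A)={$,c}  FOLLOW(B)={$,b,c}

FOLLOW(B) = ["$", "b", "c"]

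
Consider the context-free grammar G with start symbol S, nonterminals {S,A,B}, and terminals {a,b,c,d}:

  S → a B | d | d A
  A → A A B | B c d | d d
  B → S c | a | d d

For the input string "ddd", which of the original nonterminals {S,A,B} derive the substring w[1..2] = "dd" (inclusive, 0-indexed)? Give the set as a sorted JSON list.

Convert to CNF:
  S -> T1 A | T2 B | d
  A -> A X3 | B X4 | T1 T1
  B -> S T0 | T1 T1 | a
  T0 -> c
  T1 -> d
  T2 -> a
  X3 -> A B
  X4 -> T0 T1

CYK table (by increasing span) (cells [i..j] with 1 ≤ i ≤ j ≤ 2 only):
  T[1,1] 'd' = {S,T1}  orig:{S}
  T[2,2] 'd' = {S,T1}  orig:{S}
  T[1,2] 'dd' = {A,B}

Original NTs in T[1,2] deriving "dd": ["A", "B"]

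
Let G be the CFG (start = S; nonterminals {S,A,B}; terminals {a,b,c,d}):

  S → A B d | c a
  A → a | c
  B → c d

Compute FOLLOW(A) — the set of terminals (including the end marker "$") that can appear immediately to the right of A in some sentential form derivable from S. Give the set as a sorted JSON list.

FIRST sets, iterate to fixpoint:
pass 1:
  A via A→a: +{a}
  A via A→c: +{c}
  B via B→c d: +{c}
  S via S→A B d: +{a,c}
  FIRST(S)={a,c}  FIRST(A)={a,c}  FIRST(B)={c}
pass 2: (stable)
  FIRST(S)={a,c}  FIRST(A)={a,c}  FIRST(B)={c}

FOLLOW iteration:
seed FOLLOW(S) with $
[1]
  S→A B d: FOLLOW(A) ⊇ FIRST(B) = {c}; new: +{c}
  S→A B d: FOLLOW(B) ⊇ FIRST(d) = {d}; new: +{d}
  FOLLOW(S)={$}  FOLLOW(A)={c}  FOLLOW(B)={d}
[2] (stable)
  FOLLOW(S)={$}  FOLLOW(A)={c}  FOLLOW(B)={d}

FOLLOW(A) = ["c"]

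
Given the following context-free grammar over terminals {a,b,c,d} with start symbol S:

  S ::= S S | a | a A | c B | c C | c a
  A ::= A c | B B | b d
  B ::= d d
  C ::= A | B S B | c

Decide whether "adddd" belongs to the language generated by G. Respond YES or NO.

Convert to CNF:
  S -> S S | T0 B | T0 C | T0 T3 | T3 A | a
  A -> A T0 | B B | T1 T2
  B -> T2 T2
  C -> A T0 | B B | B X4 | T1 T2 | c
  T0 -> c
  T1 -> b
  T2 -> d
  T3 -> a
  X4 -> S B

CYK table (by increasing span):
  T[0,0] 'a' = {S,T3}  orig:{S}
  T[1,1] 'd' = {T2}  orig:{}
  T[2,2] 'd' = {T2}  orig:{}
  T[3,3] 'd' = {T2}  orig:{}
  T[4,4] 'd' = {T2}  orig:{}
  T[0,1] 'ad' = ∅
  T[1,2] 'dd' = {B}
  T[2,3] 'dd' = {B}
  T[3,4] 'dd' = {B}
  T[0,2] 'add' = {X4}  orig:{}
  T[1,3] 'ddd' = ∅
  T[2,4] 'ddd' = ∅
  T[0,3] 'addd' = ∅
  T[1,4] 'dddd' = {A,C}
  T[0,4] 'adddd' = {S}

S ∈ T[0,4] ⇒ YES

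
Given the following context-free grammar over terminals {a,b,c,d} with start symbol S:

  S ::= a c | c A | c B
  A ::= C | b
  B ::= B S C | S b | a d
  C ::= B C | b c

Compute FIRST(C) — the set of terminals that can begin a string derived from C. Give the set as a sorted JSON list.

FIRST iteration:
round 1:
  A via A→b: +{b}
  B via B→a d: +{a}
  C via C→B C: +{a}
  C via C→b c: +{b}
  S via S→a c: +{a}
  S via S→c A: +{c}
  FIRST[S]={a,c}  FIRST[A]={b}  FIRST[B]={a}  FIRST[C]={a,b}
round 2:
  A via A→C: +{a}
  B via B→S b: +{c}
  C via C→B C: +{c}
  FIRST[S]={a,c}  FIRST[A]={a,b}  FIRST[B]={a,c}  FIRST[C]={a,b,c}
round 3:
  A via A→C: +{c}
  FIRST[S]={a,c}  FIRST[A]={a,b,c}  FIRST[B]={a,c}  FIRST[C]={a,b,c}
round 4: (no change)
  FIRST[S]={a,c}  FIRST[A]={a,b,c}  FIRST[B]={a,c}  FIRST[C]={a,b,c}

FIRST(C) = ["a", "b", "c"]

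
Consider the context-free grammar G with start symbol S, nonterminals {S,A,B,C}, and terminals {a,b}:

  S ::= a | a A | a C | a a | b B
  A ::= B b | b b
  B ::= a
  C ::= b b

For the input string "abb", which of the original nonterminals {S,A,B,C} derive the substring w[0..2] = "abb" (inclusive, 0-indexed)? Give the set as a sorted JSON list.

Convert to CNF:
  S -> T0 B | T1 A | T1 C | T1 T1 | a
  A -> B T0 | T0 T0
  B -> a
  C -> T0 T0
  T0 -> b
  T1 -> a

CYK fill, restricted to cells inside w[0..2]:
  T[0,0] 'a' = {B,S,T1}  orig:{B,S}
  T[1,1] 'b' = {T0}  orig:{}
  T[2,2] 'b' = {T0}  orig:{}
  T[0,1] 'ab' = {A}
  T[1,2] 'bb' = {A,C}
  T[0,2] 'abb' = {S}

Original NTs in T[0,2] deriving "abb": ["S"]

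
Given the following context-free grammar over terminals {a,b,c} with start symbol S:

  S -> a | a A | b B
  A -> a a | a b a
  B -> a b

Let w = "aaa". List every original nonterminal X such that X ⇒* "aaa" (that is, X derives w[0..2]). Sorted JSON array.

Convert to CNF:
  S -> T0 A | T1 B | a
  A -> T0 T0 | T0 X2
  B -> T0 T1
  T0 -> a
  T1 -> b
  X2 -> T1 T0

CYK table (by increasing span), restricted to cells inside w[0..2]:
  T[0,0] 'a' = {S,T0}  orig:{S}
  T[1,1] 'a' = {S,T0}  orig:{S}
  T[2,2] 'a' = {S,T0}  orig:{S}
  T[0,1] 'aa' = {A}
  T[1,2] 'aa' = {A}
  T[0,2] 'aaa' = {S}

Original NTs in T[0,2] deriving "aaa": ["S"]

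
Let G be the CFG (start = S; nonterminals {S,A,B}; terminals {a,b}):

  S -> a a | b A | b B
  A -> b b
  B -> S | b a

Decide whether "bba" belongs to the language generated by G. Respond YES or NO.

CNF form of G:
  S -> T0 A | T0 B | T1 T1
  A -> T0 T0
  B -> T0 A | T0 B | T0 T1 | T1 T1
  T0 -> b
  T1 -> a

CYK table (by increasing span):
  cell(0,0) b: {T0}  orig:{}
  cell(1,1) b: {T0}  orig:{}
  cell(2,2) a: {T1}  orig:{}
  cell(0,1) bb: {A}
  cell(1,2) ba: {B}
  cell(0,2) bba: {B,S}

S ∈ T[0,2] ⇒ YES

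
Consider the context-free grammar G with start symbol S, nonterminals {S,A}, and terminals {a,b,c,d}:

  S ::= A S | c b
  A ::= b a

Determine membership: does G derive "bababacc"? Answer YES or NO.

CNF form of G:
  S -> A S | T2 T0
  A -> T0 T1
  T0 -> b
  T1 -> a
  T2 -> c

CYK fill:
  cell(0,0) b: {T0}  orig:{}
  cell(1,1) a: {T1}  orig:{}
  cell(2,2) b: {T0}  orig:{}
  cell(3,3) a: {T1}  orig:{}
  cell(4,4) b: {T0}  orig:{}
  cell(5,5) a: {T1}  orig:{}
  cell(6,6) c: {T2}  orig:{}
  cell(7,7) c: {T2}  orig:{}
  cell(0,1) ba: {A}
  cell(1,2) ab: ∅
  cell(2,3) ba: {A}
  cell(3,4) ab: ∅
  cell(4,5) ba: {A}
  cell(5,6) ac: ∅
  cell(6,7) cc: ∅
  cell(0,2) bab: ∅
  cell(1,3) aba: ∅
  cell(2,4) bab: ∅
  cell(3,5) aba: ∅
  cell(4,6) bac: ∅
  cell(5,7) acc: ∅
  cell(0,3) baba: ∅
  cell(1,4) abab: ∅
  cell(2,5) baba: ∅
  cell(3,6) abac: ∅
  cell(4,7) bacc: ∅
  cell(0,4) babab: ∅
  cell(1,5) ababa: ∅
  cell(2,6) babac: ∅
  cell(3,7) abacc: ∅
  cell(0,5) bababa: ∅
  cell(1,6) ababac: ∅
  cell(2,7) babacc: ∅
  cell(0,6) bababac: ∅
  cell(1,7) ababacc: ∅
  cell(0,7) bababacc: ∅

S ∉ T[0,7] ⇒ NO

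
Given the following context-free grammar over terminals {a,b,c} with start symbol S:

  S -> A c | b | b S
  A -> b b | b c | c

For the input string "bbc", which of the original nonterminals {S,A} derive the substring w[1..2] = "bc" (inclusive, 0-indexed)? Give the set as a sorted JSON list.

CNF form of G:
  S -> A T1 | T0 S | b
  A -> T0 T0 | T0 T1 | c
  T0 -> b
  T1 -> c

CYK fill (cells [i..j] with 1 ≤ i ≤ j ≤ 2 only):
  [1..1]={S,T0}  "b"  orig:{S}
  [2..2]={A,T1}  "c"  orig:{A}
  [1..2]={A}  "bc"

Original NTs in T[1,2] deriving "bc": ["A"]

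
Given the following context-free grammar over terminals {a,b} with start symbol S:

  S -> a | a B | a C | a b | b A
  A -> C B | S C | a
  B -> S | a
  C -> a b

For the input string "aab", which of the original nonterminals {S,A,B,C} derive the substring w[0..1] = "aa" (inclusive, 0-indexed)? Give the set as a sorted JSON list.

CNF form of G:
  S -> T0 B | T0 C | T0 T1 | T1 A | a
  A -> C B | S C | a
  B -> T0 B | T0 C | T0 T1 | T1 A | a
  C -> T0 T1
  T0 -> a
  T1 -> b

Fill CYK table bottom-up — only the sub-triangle for w[0..1]:
  [0..0]={A,B,S,T0}  "a"  orig:{A,B,S}
  [1..1]={A,B,S,T0}  "a"  orig:{A,B,S}
  [0..1]={B,S}  "aa"

Original NTs in T[0,1] deriving "aa": ["B", "S"]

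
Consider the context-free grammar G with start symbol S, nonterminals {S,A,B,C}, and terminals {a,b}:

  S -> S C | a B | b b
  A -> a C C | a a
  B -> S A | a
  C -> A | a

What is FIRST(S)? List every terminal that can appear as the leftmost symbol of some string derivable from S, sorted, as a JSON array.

Compute FIRST by fixpoint:
iter 1:
  A via A→a C C: +{a}
  B via B→a: +{a}
  C via C→A: +{a}
  S via S→a B: +{a}
  S via S→b b: +{b}
  FIRST[S]={a,b}  FIRST[A]={a}  FIRST[B]={a}  FIRST[C]={a}
iter 2:
  B via B→S A: +{b}
  FIRST[S]={a,b}  FIRST[A]={a}  FIRST[B]={a,b}  FIRST[C]={a}
iter 3: (stable)
  FIRST[S]={a,b}  FIRST[A]={a}  FIRST[B]={a,b}  FIRST[C]={a}

FIRST(S) = ["a", "b"]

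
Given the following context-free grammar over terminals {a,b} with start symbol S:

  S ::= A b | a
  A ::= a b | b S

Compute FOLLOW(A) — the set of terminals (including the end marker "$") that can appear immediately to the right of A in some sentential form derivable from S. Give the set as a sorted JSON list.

FIRST iteration:
pass 1:
  A via A→a b: +{a}
  A via A→b S: +{b}
  S via S→A b: +{a,b}
  S: {a,b}  A: {a,b}
pass 2: — fixpoint
  S: {a,b}  A: {a,b}

FOLLOW sets:
FOLLOW(S) := {$}
pass 1:
  S→A b: FOLLOW(A) ⊇ FIRST(b) = {b}; new: +{b}
  FOLLOW[S]={$}  FOLLOW[A]={b}
pass 2:
  A→b S: FOLLOW(S) ⊇ FOLLOW(A) ⊇ {b}; new: +{b}
  FOLLOW[S]={$,b}  FOLLOW[A]={b}
pass 3: (stable)
  FOLLOW[S]={$,b}  FOLLOW[A]={b}

FOLLOW(A) = ["b"]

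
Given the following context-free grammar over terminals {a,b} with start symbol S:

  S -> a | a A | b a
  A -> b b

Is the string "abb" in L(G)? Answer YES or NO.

Convert to CNF:
  S -> T0 T1 | T1 A | a
  A -> T0 T0
  T0 -> b
  T1 -> a

CYK table (by increasing span):
  cell(0,0) a: {S,T1}  orig:{S}
  cell(1,1) b: {T0}  orig:{}
  cell(2,2) b: {T0}  orig:{}
  cell(0,1) ab: ∅
  cell(1,2) bb: {A}
  cell(0,2) abb: {S}

S ∈ T[0,2] ⇒ YES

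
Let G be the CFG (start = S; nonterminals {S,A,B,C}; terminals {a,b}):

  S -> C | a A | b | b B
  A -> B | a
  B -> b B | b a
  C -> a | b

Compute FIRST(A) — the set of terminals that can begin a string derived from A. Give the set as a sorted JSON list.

FIRST iteration:
iter 1:
  A via A→a: +{a}
  B via B→b B: +{b}
  C via C→a: +{a}
  C via C→b: +{b}
  S via S→C: +{a,b}
  FIRST[S]={a,b}  FIRST[A]={a}  FIRST[B]={b}  FIRST[C]={a,b}
iter 2:
  A via A→B: +{b}
  FIRST[S]={a,b}  FIRST[A]={a,b}  FIRST[B]={b}  FIRST[C]={a,b}
iter 3: done
  FIRST[S]={a,b}  FIRST[A]={a,b}  FIRST[B]={b}  FIRST[C]={a,b}

FIRST(A) = ["a", "b"]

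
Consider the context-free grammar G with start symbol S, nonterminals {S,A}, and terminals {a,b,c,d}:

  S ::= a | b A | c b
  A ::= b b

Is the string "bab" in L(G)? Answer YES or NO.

Convert to CNF:
  S -> T0 A | T1 T0 | a
  A -> T0 T0
  T0 -> b
  T1 -> c

CYK table (by increasing span):
  [0..0]={T0}  "b"  orig:{}
  [1..1]={S}  "a"
  [2..2]={T0}  "b"  orig:{}
  [0..1]=∅  "ba"
  [1..2]=∅  "ab"
  [0..2]=∅  "bab"

S ∉ T[0,2] ⇒ NO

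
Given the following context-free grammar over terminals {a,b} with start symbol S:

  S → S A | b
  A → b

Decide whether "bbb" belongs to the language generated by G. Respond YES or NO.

Convert to CNF:
  S -> S A | b
  A -> b

CYK table (by increasing span):
  cell(0,0) b: {A,S}
  cell(1,1) b: {A,S}
  cell(2,2) b: {A,S}
  cell(0,1) bb: {S}
  cell(1,2) bb: {S}
  cell(0,2) bbb: {S}

S ∈ T[0,2] ⇒ YES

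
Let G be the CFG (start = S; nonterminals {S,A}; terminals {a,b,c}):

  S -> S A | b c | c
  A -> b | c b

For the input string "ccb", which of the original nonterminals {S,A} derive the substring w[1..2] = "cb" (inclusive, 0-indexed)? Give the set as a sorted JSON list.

Convert to CNF:
  S -> S A | T1 T0 | c
  A -> T0 T1 | b
  T0 -> c
  T1 -> b

Fill CYK table bottom-up, restricted to cells inside w[1..2]:
  T[1,1] 'c' = {S,T0}  orig:{S}
  T[2,2] 'b' = {A,T1}  orig:{A}
  T[1,2] 'cb' = {A,S}

Original NTs in T[1,2] deriving "cb": ["A", "S"]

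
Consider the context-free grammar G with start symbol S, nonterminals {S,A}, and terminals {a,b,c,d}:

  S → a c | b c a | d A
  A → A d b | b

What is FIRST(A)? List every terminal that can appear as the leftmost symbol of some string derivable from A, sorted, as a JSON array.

FIRST sets, iterate to fixpoint:
round 1:
  A via A→b: +{b}
  S via S→a c: +{a}
  S via S→b c a: +{b}
  S via S→d A: +{d}
  S: {a,b,d}  A: {b}
round 2: (stable)
  S: {a,b,d}  A: {b}

FIRST(A) = ["b"]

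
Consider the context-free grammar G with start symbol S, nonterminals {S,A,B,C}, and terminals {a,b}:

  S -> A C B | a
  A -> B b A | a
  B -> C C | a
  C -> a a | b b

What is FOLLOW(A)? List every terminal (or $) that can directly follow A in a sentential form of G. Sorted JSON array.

FIRST sets, iterate to fixpoint:
round 1:
  A via A→a: +{a}
  B via B→a: +{a}
  C via C→a a: +{a}
  C via C→b b: +{b}
  S via S→A C B: +{a}
  FIRST[S]={a}  FIRST[A]={a}  FIRST[B]={a}  FIRST[C]={a,b}
round 2:
  B via B→C C: +{b}
  FIRST[S]={a}  FIRST[A]={a}  FIRST[B]={a,b}  FIRST[C]={a,b}
round 3:
  A via A→B b A: +{b}
  S via S→A C B: +{b}
  FIRST[S]={a,b}  FIRST[A]={a,b}  FIRST[B]={a,b}  FIRST[C]={a,b}
round 4: (no change)
  FIRST[S]={a,b}  FIRST[A]={a,b}  FIRST[B]={a,b}  FIRST[C]={a,b}

FOLLOW iteration:
initialize: $ ∈ FOLLOW(S)
iter 1:
  A→B b A: FOLLOW(B) ⊇ FIRST(b) = {b}; new: +{b}
  B→C C: FOLLOW(C) ⊇ FIRST(C) = {a,b}; new: +{a,b}
  S→A C B: FOLLOW(A) ⊇ FIRST(C) = {a,b}; new: +{a,b}
  S→A C B: FOLLOW(B) ⊇ FOLLOW(S) ⊇ {$}; new: +{$}
  FOLLOW(S)={$}  FOLLOW(A)={a,b}  FOLLOW(B)={$,b}  FOLLOW(C)={a,b}
iter 2:
  B→C C: FOLLOW(C) ⊇ FOLLOW(B) ⊇ {$,b}; new: +{$}
  FOLLOW(S)={$}  FOLLOW(A)={a,b}  FOLLOW(B)={$,b}  FOLLOW(C)={$,a,b}
iter 3: (no change)
  FOLLOW(S)={$}  FOLLOW(A)={a,b}  FOLLOW(B)={$,b}  FOLLOW(C)={$,a,b}

FOLLOW(A) = ["a", "b"]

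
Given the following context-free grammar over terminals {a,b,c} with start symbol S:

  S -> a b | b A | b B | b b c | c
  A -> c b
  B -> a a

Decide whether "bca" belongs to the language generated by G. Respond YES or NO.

CNF form of G:
  S -> T1 A | T1 B | T1 X3 | T2 T1 | c
  A -> T0 T1
  B -> T2 T2
  T0 -> c
  T1 -> b
  T2 -> a
  X3 -> T1 T0

CYK table (by increasing span):
  T[0,0] 'b' = {T1}  orig:{}
  T[1,1] 'c' = {S,T0}  orig:{S}
  T[2,2] 'a' = {T2}  orig:{}
  T[0,1] 'bc' = {X3}  orig:{}
  T[1,2] 'ca' = ∅
  T[0,2] 'bca' = ∅

S ∉ T[0,2] ⇒ NO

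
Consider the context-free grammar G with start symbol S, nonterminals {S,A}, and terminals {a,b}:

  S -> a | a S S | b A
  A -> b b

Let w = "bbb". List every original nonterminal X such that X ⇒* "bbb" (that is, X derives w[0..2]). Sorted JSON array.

Convert to CNF:
  S -> T0 A | T1 X2 | a
  A -> T0 T0
  T0 -> b
  T1 -> a
  X2 -> S S

Fill CYK table bottom-up (cells [i..j] with 0 ≤ i ≤ j ≤ 2 only):
  T[0,0] 'b' = {T0}  orig:{}
  T[1,1] 'b' = {T0}  orig:{}
  T[2,2] 'b' = {T0}  orig:{}
  T[0,1] 'bb' = {A}
  T[1,2] 'bb' = {A}
  T[0,2] 'bbb' = {S}

Original NTs in T[0,2] deriving "bbb": ["S"]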